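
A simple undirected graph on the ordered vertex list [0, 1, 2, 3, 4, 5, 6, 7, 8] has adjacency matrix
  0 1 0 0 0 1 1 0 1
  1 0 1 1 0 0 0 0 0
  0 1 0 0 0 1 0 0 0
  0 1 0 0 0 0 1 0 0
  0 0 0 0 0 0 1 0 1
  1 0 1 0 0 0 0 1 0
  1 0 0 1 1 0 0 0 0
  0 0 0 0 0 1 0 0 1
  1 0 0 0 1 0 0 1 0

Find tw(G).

3

A width-3 tree decomposition is:
Bags: B1 = {1, 2, 5, 7}  B2 = {0, 1, 5, 7}  B3 = {0, 1, 7, 8}  B4 = {0, 1, 3, 8}  B5 = {0, 3, 6, 8}  B6 = {3, 4, 6, 8}
Tree: B1–B2, B2–B3, B3–B4, B4–B5, B5–B6
The largest bag has 4 vertices, giving width 3; this decomposition certifies tw(G) ≤ 3. For the lower bound: the 4 vertex sets {2,5,7}, {1}, {0}, {3,4,6,8} are disjoint, each induces a connected subgraph, and every pair is joined by at least one edge of G. Contracting each set to a single vertex therefore yields K_{4} as a minor, and since treewidth is minor-monotone, tw(G) ≥ tw(K_{4}) = 3. Combining the bounds, tw(G) = 3.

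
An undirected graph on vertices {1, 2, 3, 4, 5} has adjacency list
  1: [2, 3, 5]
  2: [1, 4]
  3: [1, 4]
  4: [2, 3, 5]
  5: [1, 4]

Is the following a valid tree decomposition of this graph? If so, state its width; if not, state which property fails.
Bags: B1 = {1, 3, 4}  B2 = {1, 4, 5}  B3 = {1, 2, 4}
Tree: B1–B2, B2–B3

Yes; width 2.

Vertex coverage: the bags together contain {1, 2, 3, 4, 5}, the full vertex set. Edge coverage: each edge of G has both endpoints in at least one bag. Running intersection: for every vertex, the bags containing it form a connected subtree. All three properties hold, so this is a valid tree decomposition of width max|bag| − 1 = 2, and hence tw(G) ≤ 2.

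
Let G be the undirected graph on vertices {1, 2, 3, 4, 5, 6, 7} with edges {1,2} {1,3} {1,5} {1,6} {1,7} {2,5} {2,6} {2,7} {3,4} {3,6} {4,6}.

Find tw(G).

A width-2 tree decomposition is:
Bags: B1 = {1, 3, 6}  B2 = {1, 2, 6}  B3 = {1, 2, 7}  B4 = {1, 2, 5}  B5 = {3, 4, 6}
Tree: B1–B2, B2–B3, B2–B4, B1–B5
Each bag holds 3 vertices, so the decomposition has width 2, which upper-bounds the treewidth. Conversely, {1, 2, 5} is a clique of size 3, and the vertices of any clique must share a bag in every tree decomposition; so some bag has ≥ 3 vertices and tw(G) ≥ 2. Therefore the treewidth is 2.

2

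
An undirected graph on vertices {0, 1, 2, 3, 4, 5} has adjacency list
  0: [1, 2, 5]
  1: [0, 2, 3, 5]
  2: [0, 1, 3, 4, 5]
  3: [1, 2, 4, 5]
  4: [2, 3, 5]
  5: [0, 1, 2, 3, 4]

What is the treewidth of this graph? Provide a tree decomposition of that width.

Treewidth 3.
Bags: B1 = {0, 1, 2, 5}  B2 = {1, 2, 3, 5}  B3 = {2, 3, 4, 5}
Tree: B1–B2, B2–B3

Every bag has size at most 4, so the width is 4 − 1 = 3 and tw(G) ≤ 3. For the lower bound, the 4 vertices {0, 1, 2, 5} are pairwise adjacent, and any tree decomposition puts a clique entirely inside one bag — forcing width ≥ 3. Therefore the treewidth is 3.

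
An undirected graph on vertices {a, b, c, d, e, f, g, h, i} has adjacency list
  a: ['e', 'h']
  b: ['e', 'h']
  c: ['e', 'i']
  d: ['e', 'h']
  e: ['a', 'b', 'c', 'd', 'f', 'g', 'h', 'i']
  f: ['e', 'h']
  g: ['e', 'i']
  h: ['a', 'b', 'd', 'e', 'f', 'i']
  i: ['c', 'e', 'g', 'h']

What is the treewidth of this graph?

2

A width-2 tree decomposition is:
Bags: B1 = {e, h, i}  B2 = {b, e, h}  B3 = {e, g, i}  B4 = {e, f, h}  B5 = {d, e, h}  B6 = {a, e, h}  B7 = {c, e, i}
Tree: B1–B2, B1–B3, B2–B4, B4–B5, B2–B6, B3–B7
The largest bag has 3 vertices, giving width 2; this decomposition certifies tw(G) ≤ 2. For the lower bound, the 3 vertices {e, g, i} are pairwise adjacent, and any tree decomposition puts a clique entirely inside one bag — forcing width ≥ 2. The upper and lower bounds meet at 2, so that is the treewidth.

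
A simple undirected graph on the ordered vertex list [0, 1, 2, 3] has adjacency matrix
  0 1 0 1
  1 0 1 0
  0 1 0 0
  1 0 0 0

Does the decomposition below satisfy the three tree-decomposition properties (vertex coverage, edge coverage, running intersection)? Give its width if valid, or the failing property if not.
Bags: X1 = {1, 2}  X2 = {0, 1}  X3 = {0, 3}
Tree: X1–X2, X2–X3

Vertex coverage: the bags together contain {0, 1, 2, 3}, the full vertex set. Edge coverage: each edge of G has both endpoints in at least one bag. Running intersection: for every vertex, the bags containing it form a connected subtree. All three properties hold, so this is a valid tree decomposition of width max|bag| − 1 = 1, and hence tw(G) ≤ 1.

Yes; width 1.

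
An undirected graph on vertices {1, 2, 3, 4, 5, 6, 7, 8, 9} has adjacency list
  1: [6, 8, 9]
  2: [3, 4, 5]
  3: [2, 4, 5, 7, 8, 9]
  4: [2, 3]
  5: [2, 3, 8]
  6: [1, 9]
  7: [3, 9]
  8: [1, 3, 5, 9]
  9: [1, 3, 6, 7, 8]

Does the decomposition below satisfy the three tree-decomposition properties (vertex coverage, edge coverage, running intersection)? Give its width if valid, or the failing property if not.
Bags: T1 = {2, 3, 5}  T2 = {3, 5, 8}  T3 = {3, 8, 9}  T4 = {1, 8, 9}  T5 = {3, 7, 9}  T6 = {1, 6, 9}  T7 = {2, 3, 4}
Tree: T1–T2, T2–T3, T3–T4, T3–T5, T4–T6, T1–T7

Yes; width 2.

Vertex coverage: the bags together contain {1, 2, 3, 4, 5, 6, 7, 8, 9}, the full vertex set. Edge coverage: each edge of G has both endpoints in at least one bag. Running intersection: for every vertex, the bags containing it form a connected subtree. All three properties hold, so this is a valid tree decomposition of width max|bag| − 1 = 2, and hence tw(G) ≤ 2.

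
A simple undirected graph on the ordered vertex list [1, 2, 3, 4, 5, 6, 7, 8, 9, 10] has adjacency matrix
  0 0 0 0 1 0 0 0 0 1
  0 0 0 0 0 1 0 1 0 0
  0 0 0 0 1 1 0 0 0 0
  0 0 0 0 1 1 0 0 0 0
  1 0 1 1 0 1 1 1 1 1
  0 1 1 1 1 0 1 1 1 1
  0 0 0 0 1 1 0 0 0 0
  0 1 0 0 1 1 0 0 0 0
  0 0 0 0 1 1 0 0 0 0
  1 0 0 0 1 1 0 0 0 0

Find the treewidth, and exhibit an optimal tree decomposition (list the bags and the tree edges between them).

Each bag holds 3 vertices, so the decomposition has width 2, which upper-bounds the treewidth. On the other hand G contains the 3-clique {2, 6, 8}. A clique must lie in a single bag of any decomposition, so no decomposition can have width below 2. Combining the bounds, tw(G) = 2.

Treewidth 2.
One optimal decomposition is:
Bags: B1 = {3, 5, 6}  B2 = {4, 5, 6}  B3 = {5, 6, 10}  B4 = {5, 6, 7}  B5 = {5, 6, 9}  B6 = {5, 6, 8}  B7 = {1, 5, 10}  B8 = {2, 6, 8}
Tree: B1–B2, B1–B3, B3–B4, B3–B5, B2–B6, B3–B7, B6–B8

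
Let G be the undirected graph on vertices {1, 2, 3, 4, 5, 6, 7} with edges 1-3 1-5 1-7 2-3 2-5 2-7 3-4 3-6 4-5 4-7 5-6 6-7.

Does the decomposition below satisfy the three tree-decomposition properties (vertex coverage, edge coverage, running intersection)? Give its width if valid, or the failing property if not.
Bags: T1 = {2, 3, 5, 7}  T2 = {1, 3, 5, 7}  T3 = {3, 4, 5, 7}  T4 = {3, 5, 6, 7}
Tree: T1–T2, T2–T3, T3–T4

Vertex coverage: the bags together contain {1, 2, 3, 4, 5, 6, 7}, the full vertex set. Edge coverage: each edge of G has both endpoints in at least one bag. Running intersection: for every vertex, the bags containing it form a connected subtree. All three properties hold, so this is a valid tree decomposition of width max|bag| − 1 = 3, and hence tw(G) ≤ 3.

Yes; width 3.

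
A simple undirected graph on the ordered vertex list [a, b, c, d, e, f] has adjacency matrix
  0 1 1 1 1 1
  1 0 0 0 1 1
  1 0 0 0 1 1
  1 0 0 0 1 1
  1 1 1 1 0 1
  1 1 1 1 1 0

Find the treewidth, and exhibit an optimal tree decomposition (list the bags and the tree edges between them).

Each bag holds 4 vertices, so the decomposition has width 3, which upper-bounds the treewidth. For the lower bound, the 4 vertices {a, d, e, f} are pairwise adjacent, and any tree decomposition puts a clique entirely inside one bag — forcing width ≥ 3. Hence tw(G) = 3 exactly.

Treewidth 3.
Bags: B1 = {a, b, e, f}  B2 = {a, d, e, f}  B3 = {a, c, e, f}
Tree: B1–B2, B2–B3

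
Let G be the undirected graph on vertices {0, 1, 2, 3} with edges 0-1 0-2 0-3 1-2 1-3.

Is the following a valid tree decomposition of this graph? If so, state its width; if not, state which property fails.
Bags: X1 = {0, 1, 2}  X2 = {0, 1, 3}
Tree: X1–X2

Yes; width 2.

Vertex coverage: the bags together contain {0, 1, 2, 3}, the full vertex set. Edge coverage: each edge of G has both endpoints in at least one bag. Running intersection: for every vertex, the bags containing it form a connected subtree. All three properties hold, so this is a valid tree decomposition of width max|bag| − 1 = 2, and hence tw(G) ≤ 2.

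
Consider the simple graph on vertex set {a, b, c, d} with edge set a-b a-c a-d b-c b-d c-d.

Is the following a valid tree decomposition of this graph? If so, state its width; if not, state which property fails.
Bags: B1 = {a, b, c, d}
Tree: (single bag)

Yes; width 3.

Vertex coverage: the bags together contain {a, b, c, d}, the full vertex set. Edge coverage: each edge of G has both endpoints in at least one bag. Running intersection: for every vertex, the bags containing it form a connected subtree. All three properties hold, so this is a valid tree decomposition of width max|bag| − 1 = 3, and hence tw(G) ≤ 3.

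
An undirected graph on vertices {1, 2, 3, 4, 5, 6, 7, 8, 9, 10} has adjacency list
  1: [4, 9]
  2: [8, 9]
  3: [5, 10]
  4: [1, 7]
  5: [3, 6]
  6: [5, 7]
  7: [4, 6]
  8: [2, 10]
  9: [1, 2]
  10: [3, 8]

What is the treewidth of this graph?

A width-2 tree decomposition is:
Bags: B1 = {4, 6, 7}  B2 = {4, 5, 6}  B3 = {3, 4, 5}  B4 = {3, 4, 10}  B5 = {4, 8, 10}  B6 = {2, 4, 8}  B7 = {2, 4, 9}  B8 = {1, 4, 9}
Tree: B1–B2, B2–B3, B3–B4, B4–B5, B5–B6, B6–B7, B7–B8
The largest bag has 3 vertices, giving width 2; this decomposition certifies tw(G) ≤ 2. Since 4–7–6–5–3–10–8–2–9–1–4 is a cycle in G, G is not acyclic. Forests are exactly the graphs of treewidth ≤ 1, so tw(G) ≥ 2. Therefore the treewidth is 2.

2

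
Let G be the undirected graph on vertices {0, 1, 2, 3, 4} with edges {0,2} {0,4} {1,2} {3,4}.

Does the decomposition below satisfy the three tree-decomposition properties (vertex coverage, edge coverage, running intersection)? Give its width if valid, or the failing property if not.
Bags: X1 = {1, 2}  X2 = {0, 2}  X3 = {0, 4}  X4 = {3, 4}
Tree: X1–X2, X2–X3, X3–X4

Yes; width 1.

Checking the three conditions: (i) the bags cover all of {0, 1, 2, 3, 4}; (ii) for each edge, some bag contains both endpoints; (iii) the bags containing any fixed vertex form a subtree. All hold, so the decomposition is valid with width 2 − 1 = 1.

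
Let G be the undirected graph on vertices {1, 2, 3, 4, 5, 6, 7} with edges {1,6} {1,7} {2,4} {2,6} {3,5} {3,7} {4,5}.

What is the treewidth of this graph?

A width-2 tree decomposition is:
Bags: B1 = {1, 3, 7}  B2 = {1, 3, 5}  B3 = {1, 4, 5}  B4 = {1, 2, 4}  B5 = {1, 2, 6}
Tree: B1–B2, B2–B3, B3–B4, B4–B5
Every bag has size at most 3, so the width is 3 − 1 = 2 and tw(G) ≤ 2. The edges 1–7–3–5–4–2–6–1 form a cycle, so G is not a tree and its treewidth is at least 2. The upper and lower bounds meet at 2, so that is the treewidth.

2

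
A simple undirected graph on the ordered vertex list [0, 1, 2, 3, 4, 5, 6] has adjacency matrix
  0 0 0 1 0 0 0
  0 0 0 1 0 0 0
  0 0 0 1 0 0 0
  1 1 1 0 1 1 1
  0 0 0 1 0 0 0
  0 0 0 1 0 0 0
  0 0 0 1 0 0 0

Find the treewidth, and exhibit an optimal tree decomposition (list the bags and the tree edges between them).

Treewidth 1.
One optimal decomposition is:
Bags: B1 = {3, 5}  B2 = {3, 4}  B3 = {1, 3}  B4 = {3, 6}  B5 = {0, 3}  B6 = {2, 3}
Tree: B1–B2, B2–B3, B1–B4, B3–B5, B2–B6

Every bag has size at most 2, so the width is 2 − 1 = 1 and tw(G) ≤ 1. G has an edge, so its treewidth is at least 1. Hence tw(G) = 1 exactly.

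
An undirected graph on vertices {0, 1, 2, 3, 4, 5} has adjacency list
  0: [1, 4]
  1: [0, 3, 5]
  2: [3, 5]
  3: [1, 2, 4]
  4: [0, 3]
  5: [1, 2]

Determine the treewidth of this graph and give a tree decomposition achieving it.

Treewidth 2.
One optimal decomposition is:
Bags: B1 = {1, 2, 5}  B2 = {1, 2, 3}  B3 = {0, 1, 3}  B4 = {0, 3, 4}
Tree: B1–B2, B2–B3, B3–B4

Each bag holds 3 vertices, so the decomposition has width 2, which upper-bounds the treewidth. Since 5–2–3–1–5 is a cycle in G, G is not acyclic. Forests are exactly the graphs of treewidth ≤ 1, so tw(G) ≥ 2. Hence tw(G) = 2 exactly.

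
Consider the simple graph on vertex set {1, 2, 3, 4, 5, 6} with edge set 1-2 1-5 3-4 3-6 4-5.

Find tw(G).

A width-1 tree decomposition is:
Bags: B1 = {1, 2}  B2 = {1, 5}  B3 = {4, 5}  B4 = {3, 4}  B5 = {3, 6}
Tree: B1–B2, B2–B3, B3–B4, B4–B5
The largest bag has 2 vertices, giving width 1; this decomposition certifies tw(G) ≤ 1. Since G has at least one edge (e.g. 2–1), it is not an edgeless graph, so tw(G) ≥ 1. Therefore the treewidth is 1.

1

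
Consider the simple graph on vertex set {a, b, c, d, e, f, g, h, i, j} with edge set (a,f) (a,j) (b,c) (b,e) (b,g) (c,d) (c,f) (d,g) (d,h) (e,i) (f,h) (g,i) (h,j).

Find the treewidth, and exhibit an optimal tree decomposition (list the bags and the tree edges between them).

Treewidth 2.
Bags: B1 = {b, e, i}  B2 = {b, g, i}  B3 = {b, c, g}  B4 = {c, d, g}  B5 = {c, d, f}  B6 = {d, f, h}  B7 = {a, f, h}  B8 = {a, h, j}
Tree: B1–B2, B2–B3, B3–B4, B4–B5, B5–B6, B6–B7, B7–B8

Each bag holds 3 vertices, so the decomposition has width 2, which upper-bounds the treewidth. The edges e–i–g–b–e form a cycle, so G is not a tree and its treewidth is at least 2. Therefore the treewidth is 2.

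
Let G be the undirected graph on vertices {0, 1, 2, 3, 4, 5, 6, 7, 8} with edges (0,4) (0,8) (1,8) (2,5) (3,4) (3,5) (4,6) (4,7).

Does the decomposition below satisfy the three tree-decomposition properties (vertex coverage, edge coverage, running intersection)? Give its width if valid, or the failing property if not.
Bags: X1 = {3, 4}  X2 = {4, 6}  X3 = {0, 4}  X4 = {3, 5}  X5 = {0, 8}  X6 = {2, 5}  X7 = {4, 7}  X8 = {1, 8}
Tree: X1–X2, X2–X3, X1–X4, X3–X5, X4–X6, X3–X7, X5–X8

Every vertex of G appears in some bag (union = {0, 1, 2, 3, 4, 5, 6, 7, 8}); every edge is covered by a bag; and for each vertex v the set of bags containing v is connected in the bag tree. The decomposition is therefore valid. The largest bag has 2 vertices, so the width is 1.

Yes; width 1.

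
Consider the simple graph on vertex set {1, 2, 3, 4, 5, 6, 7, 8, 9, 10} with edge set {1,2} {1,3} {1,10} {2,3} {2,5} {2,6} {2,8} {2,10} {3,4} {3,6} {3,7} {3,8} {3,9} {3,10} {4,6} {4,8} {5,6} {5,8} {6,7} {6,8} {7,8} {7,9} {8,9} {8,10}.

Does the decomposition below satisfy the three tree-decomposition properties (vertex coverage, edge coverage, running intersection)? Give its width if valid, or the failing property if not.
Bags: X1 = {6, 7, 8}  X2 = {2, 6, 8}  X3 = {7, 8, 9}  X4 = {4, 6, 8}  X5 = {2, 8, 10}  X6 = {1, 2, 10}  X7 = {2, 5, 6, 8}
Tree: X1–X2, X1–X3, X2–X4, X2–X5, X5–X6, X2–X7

No — vertex 3 appears in no bag.

A tree decomposition must satisfy three properties: every vertex lies in some bag; for every edge, both endpoints lie together in some bag; and for every vertex, the bags containing it form a connected subtree. Here vertex 3 appears in no bag, so the decomposition is invalid.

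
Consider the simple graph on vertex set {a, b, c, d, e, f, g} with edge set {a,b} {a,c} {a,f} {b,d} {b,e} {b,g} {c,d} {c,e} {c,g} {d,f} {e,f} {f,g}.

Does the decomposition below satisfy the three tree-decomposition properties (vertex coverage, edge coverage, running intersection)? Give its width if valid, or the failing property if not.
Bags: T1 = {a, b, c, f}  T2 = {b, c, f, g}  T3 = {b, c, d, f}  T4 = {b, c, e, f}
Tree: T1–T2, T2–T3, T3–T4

Yes; width 3.

Every vertex of G appears in some bag (union = {a, b, c, d, e, f, g}); every edge is covered by a bag; and for each vertex v the set of bags containing v is connected in the bag tree. The decomposition is therefore valid. The largest bag has 4 vertices, so the width is 3.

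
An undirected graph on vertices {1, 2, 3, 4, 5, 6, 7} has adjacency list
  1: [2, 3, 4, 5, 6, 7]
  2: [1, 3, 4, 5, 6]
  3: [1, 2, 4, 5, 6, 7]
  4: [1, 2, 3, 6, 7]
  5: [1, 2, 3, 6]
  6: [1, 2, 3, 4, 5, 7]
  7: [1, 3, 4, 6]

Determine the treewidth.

4

A width-4 tree decomposition is:
Bags: B1 = {1, 2, 3, 4, 6}  B2 = {1, 2, 3, 5, 6}  B3 = {1, 3, 4, 6, 7}
Tree: B1–B2, B1–B3
Each bag holds 5 vertices, so the decomposition has width 4, which upper-bounds the treewidth. On the other hand G contains the 5-clique {1, 2, 3, 4, 6}. A clique must lie in a single bag of any decomposition, so no decomposition can have width below 4. Hence tw(G) = 4 exactly.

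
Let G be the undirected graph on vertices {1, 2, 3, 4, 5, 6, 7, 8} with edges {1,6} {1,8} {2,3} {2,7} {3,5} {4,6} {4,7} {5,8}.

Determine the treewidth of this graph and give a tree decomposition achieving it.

Treewidth 2.
Bags: B1 = {2, 3, 7}  B2 = {3, 4, 7}  B3 = {3, 4, 6}  B4 = {1, 3, 6}  B5 = {1, 3, 8}  B6 = {3, 5, 8}
Tree: B1–B2, B2–B3, B3–B4, B4–B5, B5–B6

Every bag has size at most 3, so the width is 3 − 1 = 2 and tw(G) ≤ 2. For the lower bound, G contains the cycle 3–2–7–4–6–1–8–5–3, so G is not a forest; only forests have treewidth ≤ 1, hence tw(G) ≥ 2. Hence tw(G) = 2 exactly.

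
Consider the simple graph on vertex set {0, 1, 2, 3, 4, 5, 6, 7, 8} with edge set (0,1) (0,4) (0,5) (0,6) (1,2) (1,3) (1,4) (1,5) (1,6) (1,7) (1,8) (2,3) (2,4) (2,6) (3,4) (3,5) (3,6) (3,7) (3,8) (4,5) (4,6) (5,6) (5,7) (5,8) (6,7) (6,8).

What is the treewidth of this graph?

A width-4 tree decomposition is:
Bags: B1 = {0, 1, 4, 5, 6}  B2 = {1, 3, 4, 5, 6}  B3 = {1, 3, 5, 6, 8}  B4 = {1, 2, 3, 4, 6}  B5 = {1, 3, 5, 6, 7}
Tree: B1–B2, B2–B3, B2–B4, B2–B5
Each bag holds 5 vertices, so the decomposition has width 4, which upper-bounds the treewidth. On the other hand G contains the 5-clique {0, 1, 4, 5, 6}. A clique must lie in a single bag of any decomposition, so no decomposition can have width below 4. Combining the bounds, tw(G) = 4.

4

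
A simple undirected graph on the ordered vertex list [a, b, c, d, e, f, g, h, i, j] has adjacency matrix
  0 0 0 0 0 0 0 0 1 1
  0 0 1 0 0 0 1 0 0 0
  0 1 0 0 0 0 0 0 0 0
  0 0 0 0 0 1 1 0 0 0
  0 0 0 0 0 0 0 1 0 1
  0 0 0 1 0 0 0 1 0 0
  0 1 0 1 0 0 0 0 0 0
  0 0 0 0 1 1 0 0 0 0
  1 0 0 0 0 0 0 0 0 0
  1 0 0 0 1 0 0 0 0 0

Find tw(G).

A width-1 tree decomposition is:
Bags: B1 = {a, i}  B2 = {a, j}  B3 = {e, j}  B4 = {e, h}  B5 = {f, h}  B6 = {d, f}  B7 = {d, g}  B8 = {b, g}  B9 = {b, c}
Tree: B1–B2, B2–B3, B3–B4, B4–B5, B5–B6, B6–B7, B7–B8, B8–B9
Each bag holds 2 vertices, so the decomposition has width 1, which upper-bounds the treewidth. Any graph with an edge has treewidth ≥ 1, and G has the edge i–a. Therefore the treewidth is 1.

1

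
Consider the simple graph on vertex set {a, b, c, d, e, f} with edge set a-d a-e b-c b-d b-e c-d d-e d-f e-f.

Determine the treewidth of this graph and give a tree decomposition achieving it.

Treewidth 2.
Bags: B1 = {b, c, d}  B2 = {b, d, e}  B3 = {d, e, f}  B4 = {a, d, e}
Tree: B1–B2, B2–B3, B2–B4

Each bag holds 3 vertices, so the decomposition has width 2, which upper-bounds the treewidth. For the lower bound, the 3 vertices {d, e, f} are pairwise adjacent, and any tree decomposition puts a clique entirely inside one bag — forcing width ≥ 2. Therefore the treewidth is 2.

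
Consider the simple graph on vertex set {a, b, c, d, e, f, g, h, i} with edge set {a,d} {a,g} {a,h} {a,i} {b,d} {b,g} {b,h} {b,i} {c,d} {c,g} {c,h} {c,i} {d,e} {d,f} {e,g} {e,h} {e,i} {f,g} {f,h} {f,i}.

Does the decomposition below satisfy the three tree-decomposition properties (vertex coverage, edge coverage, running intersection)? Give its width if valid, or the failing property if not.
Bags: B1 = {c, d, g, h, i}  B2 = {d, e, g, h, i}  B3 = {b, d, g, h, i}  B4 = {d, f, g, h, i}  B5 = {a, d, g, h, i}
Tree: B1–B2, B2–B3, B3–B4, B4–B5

Yes; width 4.

Every vertex of G appears in some bag (union = {a, b, c, d, e, f, g, h, i}); every edge is covered by a bag; and for each vertex v the set of bags containing v is connected in the bag tree. The decomposition is therefore valid. The largest bag has 5 vertices, so the width is 4.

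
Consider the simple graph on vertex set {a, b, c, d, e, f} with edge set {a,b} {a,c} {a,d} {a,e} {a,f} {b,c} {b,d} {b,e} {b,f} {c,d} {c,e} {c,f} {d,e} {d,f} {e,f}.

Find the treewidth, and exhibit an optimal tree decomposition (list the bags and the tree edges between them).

Treewidth 5.
One such decomposition:
Bags: B1 = {a, b, c, d, e, f}
Tree: (single bag)

A single bag containing all 6 vertices is trivially a valid decomposition of width 5. For the lower bound, the 6 vertices {a, b, c, d, e, f} are pairwise adjacent, and any tree decomposition puts a clique entirely inside one bag — forcing width ≥ 5. The upper and lower bounds meet at 5, so that is the treewidth.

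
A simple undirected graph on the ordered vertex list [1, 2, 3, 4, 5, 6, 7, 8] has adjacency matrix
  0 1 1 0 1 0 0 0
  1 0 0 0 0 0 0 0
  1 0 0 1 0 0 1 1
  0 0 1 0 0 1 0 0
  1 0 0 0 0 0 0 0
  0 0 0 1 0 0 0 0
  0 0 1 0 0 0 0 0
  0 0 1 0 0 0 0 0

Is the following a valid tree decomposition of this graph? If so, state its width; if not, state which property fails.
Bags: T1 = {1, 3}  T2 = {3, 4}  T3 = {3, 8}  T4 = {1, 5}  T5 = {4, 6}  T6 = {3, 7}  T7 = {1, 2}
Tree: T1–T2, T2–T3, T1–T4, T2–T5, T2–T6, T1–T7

Yes; width 1.

Checking the three conditions: (i) the bags cover all of {1, 2, 3, 4, 5, 6, 7, 8}; (ii) for each edge, some bag contains both endpoints; (iii) the bags containing any fixed vertex form a subtree. All hold, so the decomposition is valid with width 2 − 1 = 1.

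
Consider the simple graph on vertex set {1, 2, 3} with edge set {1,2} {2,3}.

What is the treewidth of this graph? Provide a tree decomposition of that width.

Each bag holds 2 vertices, so the decomposition has width 1, which upper-bounds the treewidth. G has an edge, so its treewidth is at least 1. The upper and lower bounds meet at 1, so that is the treewidth.

Treewidth 1.
One optimal decomposition is:
Bags: B1 = {1, 2}  B2 = {2, 3}
Tree: B1–B2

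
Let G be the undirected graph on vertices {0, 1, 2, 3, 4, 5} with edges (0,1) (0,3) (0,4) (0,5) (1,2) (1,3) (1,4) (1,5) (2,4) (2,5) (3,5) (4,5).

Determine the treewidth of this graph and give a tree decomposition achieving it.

The largest bag has 4 vertices, giving width 3; this decomposition certifies tw(G) ≤ 3. On the other hand G contains the 4-clique {0, 1, 3, 5}. A clique must lie in a single bag of any decomposition, so no decomposition can have width below 3. The upper and lower bounds meet at 3, so that is the treewidth.

Treewidth 3.
One optimal decomposition is:
Bags: B1 = {0, 1, 4, 5}  B2 = {1, 2, 4, 5}  B3 = {0, 1, 3, 5}
Tree: B1–B2, B1–B3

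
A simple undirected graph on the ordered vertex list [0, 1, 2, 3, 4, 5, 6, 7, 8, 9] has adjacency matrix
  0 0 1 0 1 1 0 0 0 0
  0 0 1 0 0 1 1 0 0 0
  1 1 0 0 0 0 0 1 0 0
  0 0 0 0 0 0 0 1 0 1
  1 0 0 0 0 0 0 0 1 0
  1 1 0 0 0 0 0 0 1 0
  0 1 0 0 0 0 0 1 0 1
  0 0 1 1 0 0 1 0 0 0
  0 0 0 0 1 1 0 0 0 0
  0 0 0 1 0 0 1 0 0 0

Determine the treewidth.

A width-2 tree decomposition is:
Bags: B1 = {3, 7, 9}  B2 = {6, 7, 9}  B3 = {2, 6, 7}  B4 = {1, 2, 6}  B5 = {0, 1, 2}  B6 = {0, 1, 5}  B7 = {0, 4, 5}  B8 = {4, 5, 8}
Tree: B1–B2, B2–B3, B3–B4, B4–B5, B5–B6, B6–B7, B7–B8
The largest bag has 3 vertices, giving width 2; this decomposition certifies tw(G) ≤ 2. The edges 3–9–6–7–3 form a cycle, so G is not a tree and its treewidth is at least 2. Combining the bounds, tw(G) = 2.

2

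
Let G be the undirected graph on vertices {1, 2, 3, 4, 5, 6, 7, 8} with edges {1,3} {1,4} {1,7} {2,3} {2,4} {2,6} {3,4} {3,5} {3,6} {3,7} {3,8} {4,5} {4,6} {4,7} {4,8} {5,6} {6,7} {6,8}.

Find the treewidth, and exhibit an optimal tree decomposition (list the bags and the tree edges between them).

Treewidth 3.
Bags: B1 = {1, 3, 4, 7}  B2 = {3, 4, 6, 7}  B3 = {2, 3, 4, 6}  B4 = {3, 4, 5, 6}  B5 = {3, 4, 6, 8}
Tree: B1–B2, B2–B3, B3–B4, B3–B5

Every bag has size at most 4, so the width is 4 − 1 = 3 and tw(G) ≤ 3. Conversely, {1, 3, 4, 7} is a clique of size 4, and the vertices of any clique must share a bag in every tree decomposition; so some bag has ≥ 4 vertices and tw(G) ≥ 3. Combining the bounds, tw(G) = 3.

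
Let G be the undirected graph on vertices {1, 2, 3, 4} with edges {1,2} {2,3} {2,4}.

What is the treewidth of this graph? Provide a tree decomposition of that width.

The largest bag has 2 vertices, giving width 1; this decomposition certifies tw(G) ≤ 1. Any graph with an edge has treewidth ≥ 1, and G has the edge 4–2. Combining the bounds, tw(G) = 1.

Treewidth 1.
One optimal decomposition is:
Bags: B1 = {2, 4}  B2 = {2, 3}  B3 = {1, 2}
Tree: B1–B2, B2–B3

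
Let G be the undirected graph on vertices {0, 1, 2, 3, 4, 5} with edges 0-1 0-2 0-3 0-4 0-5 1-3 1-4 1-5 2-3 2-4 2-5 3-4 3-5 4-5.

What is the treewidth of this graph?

4

A width-4 tree decomposition is:
Bags: B1 = {0, 1, 3, 4, 5}  B2 = {0, 2, 3, 4, 5}
Tree: B1–B2
Every bag has size at most 5, so the width is 5 − 1 = 4 and tw(G) ≤ 4. Conversely, {0, 1, 3, 4, 5} is a clique of size 5, and the vertices of any clique must share a bag in every tree decomposition; so some bag has ≥ 5 vertices and tw(G) ≥ 4. The upper and lower bounds meet at 4, so that is the treewidth.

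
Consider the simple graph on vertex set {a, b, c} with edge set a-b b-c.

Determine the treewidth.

A width-1 tree decomposition is:
Bags: B1 = {b, c}  B2 = {a, b}
Tree: B1–B2
Every bag has size at most 2, so the width is 2 − 1 = 1 and tw(G) ≤ 1. G has an edge, so its treewidth is at least 1. Combining the bounds, tw(G) = 1.

1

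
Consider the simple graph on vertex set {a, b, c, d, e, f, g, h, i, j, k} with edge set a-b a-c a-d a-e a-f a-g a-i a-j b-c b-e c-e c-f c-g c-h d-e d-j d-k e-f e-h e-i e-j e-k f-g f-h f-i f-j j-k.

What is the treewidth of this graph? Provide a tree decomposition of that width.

Treewidth 3.
One optimal decomposition is:
Bags: B1 = {a, d, e, j}  B2 = {a, e, f, j}  B3 = {a, c, e, f}  B4 = {d, e, j, k}  B5 = {c, e, f, h}  B6 = {a, e, f, i}  B7 = {a, b, c, e}  B8 = {a, c, f, g}
Tree: B1–B2, B2–B3, B1–B4, B3–B5, B3–B6, B3–B7, B3–B8

The largest bag has 4 vertices, giving width 3; this decomposition certifies tw(G) ≤ 3. For the lower bound, the 4 vertices {a, c, f, g} are pairwise adjacent, and any tree decomposition puts a clique entirely inside one bag — forcing width ≥ 3. Therefore the treewidth is 3.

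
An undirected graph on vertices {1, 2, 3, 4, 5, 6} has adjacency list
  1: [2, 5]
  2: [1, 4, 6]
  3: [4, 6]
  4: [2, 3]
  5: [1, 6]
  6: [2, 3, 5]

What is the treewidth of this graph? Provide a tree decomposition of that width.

Treewidth 2.
One such decomposition:
Bags: B1 = {3, 4, 6}  B2 = {2, 4, 6}  B3 = {2, 5, 6}  B4 = {1, 2, 5}
Tree: B1–B2, B2–B3, B3–B4

Each bag holds 3 vertices, so the decomposition has width 2, which upper-bounds the treewidth. Since 3–4–2–6–3 is a cycle in G, G is not acyclic. Forests are exactly the graphs of treewidth ≤ 1, so tw(G) ≥ 2. Hence tw(G) = 2 exactly.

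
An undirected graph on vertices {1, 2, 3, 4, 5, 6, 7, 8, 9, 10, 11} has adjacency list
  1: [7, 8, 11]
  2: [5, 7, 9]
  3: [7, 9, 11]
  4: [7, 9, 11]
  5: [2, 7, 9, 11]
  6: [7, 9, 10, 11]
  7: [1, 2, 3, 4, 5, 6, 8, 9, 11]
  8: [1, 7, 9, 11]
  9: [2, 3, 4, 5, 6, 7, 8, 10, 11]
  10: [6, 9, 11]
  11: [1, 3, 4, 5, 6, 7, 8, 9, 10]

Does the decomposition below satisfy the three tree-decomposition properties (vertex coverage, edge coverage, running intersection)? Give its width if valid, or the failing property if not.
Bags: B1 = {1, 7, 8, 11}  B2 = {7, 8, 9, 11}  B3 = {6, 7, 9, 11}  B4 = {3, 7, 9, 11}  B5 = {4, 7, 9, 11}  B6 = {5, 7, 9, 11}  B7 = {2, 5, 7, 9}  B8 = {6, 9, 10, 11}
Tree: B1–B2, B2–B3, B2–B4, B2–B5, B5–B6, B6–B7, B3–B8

Checking the three conditions: (i) the bags cover all of {1, 2, 3, 4, 5, 6, 7, 8, 9, 10, 11}; (ii) for each edge, some bag contains both endpoints; (iii) the bags containing any fixed vertex form a subtree. All hold, so the decomposition is valid with width 4 − 1 = 3.

Yes; width 3.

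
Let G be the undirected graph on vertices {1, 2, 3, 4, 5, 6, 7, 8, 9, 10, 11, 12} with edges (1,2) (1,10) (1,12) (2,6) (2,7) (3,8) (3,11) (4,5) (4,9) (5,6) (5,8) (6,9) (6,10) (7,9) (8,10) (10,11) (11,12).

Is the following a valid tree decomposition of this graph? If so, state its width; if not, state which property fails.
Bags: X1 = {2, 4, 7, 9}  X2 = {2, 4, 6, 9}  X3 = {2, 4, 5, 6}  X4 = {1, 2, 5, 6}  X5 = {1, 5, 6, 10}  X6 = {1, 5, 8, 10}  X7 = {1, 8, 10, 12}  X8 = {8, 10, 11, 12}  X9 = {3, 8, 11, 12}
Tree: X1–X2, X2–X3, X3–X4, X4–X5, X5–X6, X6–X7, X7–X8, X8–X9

Yes; width 3.

Checking the three conditions: (i) the bags cover all of {1, 2, 3, 4, 5, 6, 7, 8, 9, 10, 11, 12}; (ii) for each edge, some bag contains both endpoints; (iii) the bags containing any fixed vertex form a subtree. All hold, so the decomposition is valid with width 4 − 1 = 3.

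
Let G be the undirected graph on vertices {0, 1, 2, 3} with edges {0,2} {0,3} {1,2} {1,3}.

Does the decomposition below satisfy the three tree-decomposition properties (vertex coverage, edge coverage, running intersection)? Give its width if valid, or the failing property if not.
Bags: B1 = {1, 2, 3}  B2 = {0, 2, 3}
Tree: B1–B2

Vertex coverage: the bags together contain {0, 1, 2, 3}, the full vertex set. Edge coverage: each edge of G has both endpoints in at least one bag. Running intersection: for every vertex, the bags containing it form a connected subtree. All three properties hold, so this is a valid tree decomposition of width max|bag| − 1 = 2, and hence tw(G) ≤ 2.

Yes; width 2.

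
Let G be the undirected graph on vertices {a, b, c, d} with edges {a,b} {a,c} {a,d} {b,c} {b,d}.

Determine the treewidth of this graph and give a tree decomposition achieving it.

The largest bag has 3 vertices, giving width 2; this decomposition certifies tw(G) ≤ 2. On the other hand G contains the 3-clique {a, b, d}. A clique must lie in a single bag of any decomposition, so no decomposition can have width below 2. Hence tw(G) = 2 exactly.

Treewidth 2.
One such decomposition:
Bags: B1 = {a, b, d}  B2 = {a, b, c}
Tree: B1–B2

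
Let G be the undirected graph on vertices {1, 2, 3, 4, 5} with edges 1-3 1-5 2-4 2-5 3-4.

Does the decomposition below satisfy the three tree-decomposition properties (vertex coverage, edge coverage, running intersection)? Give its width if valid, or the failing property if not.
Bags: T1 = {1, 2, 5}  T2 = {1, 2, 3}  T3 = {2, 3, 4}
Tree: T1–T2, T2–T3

Every vertex of G appears in some bag (union = {1, 2, 3, 4, 5}); every edge is covered by a bag; and for each vertex v the set of bags containing v is connected in the bag tree. The decomposition is therefore valid. The largest bag has 3 vertices, so the width is 2.

Yes; width 2.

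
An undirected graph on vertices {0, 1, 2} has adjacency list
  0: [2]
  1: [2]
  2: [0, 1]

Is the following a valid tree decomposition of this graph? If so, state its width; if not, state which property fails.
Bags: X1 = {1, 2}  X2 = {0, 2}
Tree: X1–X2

Yes; width 1.

Checking the three conditions: (i) the bags cover all of {0, 1, 2}; (ii) for each edge, some bag contains both endpoints; (iii) the bags containing any fixed vertex form a subtree. All hold, so the decomposition is valid with width 2 − 1 = 1.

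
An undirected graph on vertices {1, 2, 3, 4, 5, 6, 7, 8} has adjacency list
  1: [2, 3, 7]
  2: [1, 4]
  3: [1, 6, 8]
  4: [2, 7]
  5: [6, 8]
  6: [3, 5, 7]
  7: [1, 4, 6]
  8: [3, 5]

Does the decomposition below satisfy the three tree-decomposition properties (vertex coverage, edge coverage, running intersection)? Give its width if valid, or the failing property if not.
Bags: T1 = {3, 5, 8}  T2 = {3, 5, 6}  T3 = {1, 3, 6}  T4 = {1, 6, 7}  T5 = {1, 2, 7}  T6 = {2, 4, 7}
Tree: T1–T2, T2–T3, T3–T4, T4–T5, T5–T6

Vertex coverage: the bags together contain {1, 2, 3, 4, 5, 6, 7, 8}, the full vertex set. Edge coverage: each edge of G has both endpoints in at least one bag. Running intersection: for every vertex, the bags containing it form a connected subtree. All three properties hold, so this is a valid tree decomposition of width max|bag| − 1 = 2, and hence tw(G) ≤ 2.

Yes; width 2.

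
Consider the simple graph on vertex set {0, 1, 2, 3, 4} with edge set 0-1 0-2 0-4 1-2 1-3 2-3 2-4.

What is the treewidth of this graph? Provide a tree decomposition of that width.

Treewidth 2.
One optimal decomposition is:
Bags: B1 = {0, 2, 4}  B2 = {0, 1, 2}  B3 = {1, 2, 3}
Tree: B1–B2, B2–B3

The largest bag has 3 vertices, giving width 2; this decomposition certifies tw(G) ≤ 2. Conversely, {0, 1, 2} is a clique of size 3, and the vertices of any clique must share a bag in every tree decomposition; so some bag has ≥ 3 vertices and tw(G) ≥ 2. The upper and lower bounds meet at 2, so that is the treewidth.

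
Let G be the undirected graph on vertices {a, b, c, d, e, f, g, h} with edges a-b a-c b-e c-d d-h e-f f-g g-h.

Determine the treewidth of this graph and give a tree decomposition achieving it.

Treewidth 2.
One optimal decomposition is:
Bags: B1 = {b, e, f}  B2 = {b, f, g}  B3 = {b, g, h}  B4 = {b, d, h}  B5 = {b, c, d}  B6 = {a, b, c}
Tree: B1–B2, B2–B3, B3–B4, B4–B5, B5–B6

Each bag holds 3 vertices, so the decomposition has width 2, which upper-bounds the treewidth. For the lower bound, G contains the cycle b–e–f–g–h–d–c–a–b, so G is not a forest; only forests have treewidth ≤ 1, hence tw(G) ≥ 2. The upper and lower bounds meet at 2, so that is the treewidth.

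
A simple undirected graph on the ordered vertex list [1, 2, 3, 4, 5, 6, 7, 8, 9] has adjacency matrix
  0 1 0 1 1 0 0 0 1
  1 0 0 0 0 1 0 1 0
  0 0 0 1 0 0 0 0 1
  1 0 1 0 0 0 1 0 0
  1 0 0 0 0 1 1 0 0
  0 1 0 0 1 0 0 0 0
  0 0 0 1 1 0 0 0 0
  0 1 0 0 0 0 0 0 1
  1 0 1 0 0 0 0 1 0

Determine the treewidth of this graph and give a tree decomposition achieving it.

Treewidth 3.
One such decomposition:
Bags: B1 = {3, 4, 8, 9}  B2 = {1, 4, 8, 9}  B3 = {1, 2, 4, 8}  B4 = {1, 2, 4, 7}  B5 = {1, 2, 5, 7}  B6 = {2, 5, 6, 7}
Tree: B1–B2, B2–B3, B3–B4, B4–B5, B5–B6

The largest bag has 4 vertices, giving width 3; this decomposition certifies tw(G) ≤ 3. For the lower bound: the 4 vertex sets {3,8,9}, {4}, {1}, {2,5,6,7} are disjoint, each induces a connected subgraph, and every pair is joined by at least one edge of G. Contracting each set to a single vertex therefore yields K_{4} as a minor, and since treewidth is minor-monotone, tw(G) ≥ tw(K_{4}) = 3. Hence tw(G) = 3 exactly.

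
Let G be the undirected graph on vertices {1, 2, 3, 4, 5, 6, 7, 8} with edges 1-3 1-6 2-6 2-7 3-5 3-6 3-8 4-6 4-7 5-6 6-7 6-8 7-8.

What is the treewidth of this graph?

2

A width-2 tree decomposition is:
Bags: B1 = {3, 5, 6}  B2 = {1, 3, 6}  B3 = {3, 6, 8}  B4 = {6, 7, 8}  B5 = {4, 6, 7}  B6 = {2, 6, 7}
Tree: B1–B2, B2–B3, B3–B4, B4–B5, B4–B6
Every bag has size at most 3, so the width is 3 − 1 = 2 and tw(G) ≤ 2. For the lower bound, the 3 vertices {2, 6, 7} are pairwise adjacent, and any tree decomposition puts a clique entirely inside one bag — forcing width ≥ 2. Therefore the treewidth is 2.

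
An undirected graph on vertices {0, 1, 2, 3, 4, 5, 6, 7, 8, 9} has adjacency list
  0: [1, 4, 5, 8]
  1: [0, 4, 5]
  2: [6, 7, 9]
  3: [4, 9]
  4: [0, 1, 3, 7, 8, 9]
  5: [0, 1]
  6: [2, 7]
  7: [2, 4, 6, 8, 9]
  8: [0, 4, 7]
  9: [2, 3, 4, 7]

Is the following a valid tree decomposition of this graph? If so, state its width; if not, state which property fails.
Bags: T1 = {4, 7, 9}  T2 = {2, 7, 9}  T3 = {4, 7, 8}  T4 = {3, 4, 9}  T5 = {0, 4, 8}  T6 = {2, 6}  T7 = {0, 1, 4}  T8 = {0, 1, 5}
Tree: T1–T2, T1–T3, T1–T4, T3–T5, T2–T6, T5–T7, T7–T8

A tree decomposition must satisfy three properties: every vertex lies in some bag; for every edge, both endpoints lie together in some bag; and for every vertex, the bags containing it form a connected subtree. Here edge (7,6) lies in no bag, so the decomposition is invalid.

No — edge (7,6) lies in no bag.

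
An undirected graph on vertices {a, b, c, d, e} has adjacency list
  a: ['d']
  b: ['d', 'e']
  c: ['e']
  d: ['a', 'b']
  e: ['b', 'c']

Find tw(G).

A width-1 tree decomposition is:
Bags: B1 = {a, d}  B2 = {b, d}  B3 = {b, e}  B4 = {c, e}
Tree: B1–B2, B2–B3, B3–B4
Each bag holds 2 vertices, so the decomposition has width 1, which upper-bounds the treewidth. G has an edge, so its treewidth is at least 1. Hence tw(G) = 1 exactly.

1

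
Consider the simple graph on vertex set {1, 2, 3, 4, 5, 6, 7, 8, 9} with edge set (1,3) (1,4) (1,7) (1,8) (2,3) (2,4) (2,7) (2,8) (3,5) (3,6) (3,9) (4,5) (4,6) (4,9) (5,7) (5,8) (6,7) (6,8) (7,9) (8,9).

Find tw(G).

A width-4 tree decomposition is:
Bags: B1 = {1, 3, 4, 7, 8}  B2 = {3, 4, 5, 7, 8}  B3 = {3, 4, 6, 7, 8}  B4 = {2, 3, 4, 7, 8}  B5 = {3, 4, 7, 8, 9}
Tree: B1–B2, B2–B3, B3–B4, B4–B5
Every bag has size at most 5, so the width is 5 − 1 = 4 and tw(G) ≤ 4. For the lower bound: the 5 vertex sets {1,3}, {5,8}, {6,7}, {4}, {2} are disjoint, each induces a connected subgraph, and every pair is joined by at least one edge of G. Contracting each set to a single vertex therefore yields K_{5} as a minor, and since treewidth is minor-monotone, tw(G) ≥ tw(K_{5}) = 4. Combining the bounds, tw(G) = 4.

4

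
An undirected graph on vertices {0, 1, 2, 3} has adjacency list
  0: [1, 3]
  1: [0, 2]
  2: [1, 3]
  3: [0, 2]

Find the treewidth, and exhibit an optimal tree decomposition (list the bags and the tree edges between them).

Treewidth 2.
One such decomposition:
Bags: B1 = {1, 2, 3}  B2 = {0, 1, 3}
Tree: B1–B2

Each bag holds 3 vertices, so the decomposition has width 2, which upper-bounds the treewidth. Since 3–2–1–0–3 is a cycle in G, G is not acyclic. Forests are exactly the graphs of treewidth ≤ 1, so tw(G) ≥ 2. Therefore the treewidth is 2.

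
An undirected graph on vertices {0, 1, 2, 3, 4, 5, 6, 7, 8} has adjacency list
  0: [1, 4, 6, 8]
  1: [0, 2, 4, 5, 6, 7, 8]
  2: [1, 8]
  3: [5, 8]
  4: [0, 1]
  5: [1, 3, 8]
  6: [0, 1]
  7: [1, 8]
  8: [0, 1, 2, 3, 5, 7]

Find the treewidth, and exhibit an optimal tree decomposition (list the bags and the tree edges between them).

Treewidth 2.
One optimal decomposition is:
Bags: B1 = {1, 5, 8}  B2 = {1, 2, 8}  B3 = {0, 1, 8}  B4 = {3, 5, 8}  B5 = {0, 1, 6}  B6 = {1, 7, 8}  B7 = {0, 1, 4}
Tree: B1–B2, B2–B3, B1–B4, B3–B5, B2–B6, B3–B7

The largest bag has 3 vertices, giving width 2; this decomposition certifies tw(G) ≤ 2. Conversely, {0, 1, 8} is a clique of size 3, and the vertices of any clique must share a bag in every tree decomposition; so some bag has ≥ 3 vertices and tw(G) ≥ 2. Therefore the treewidth is 2.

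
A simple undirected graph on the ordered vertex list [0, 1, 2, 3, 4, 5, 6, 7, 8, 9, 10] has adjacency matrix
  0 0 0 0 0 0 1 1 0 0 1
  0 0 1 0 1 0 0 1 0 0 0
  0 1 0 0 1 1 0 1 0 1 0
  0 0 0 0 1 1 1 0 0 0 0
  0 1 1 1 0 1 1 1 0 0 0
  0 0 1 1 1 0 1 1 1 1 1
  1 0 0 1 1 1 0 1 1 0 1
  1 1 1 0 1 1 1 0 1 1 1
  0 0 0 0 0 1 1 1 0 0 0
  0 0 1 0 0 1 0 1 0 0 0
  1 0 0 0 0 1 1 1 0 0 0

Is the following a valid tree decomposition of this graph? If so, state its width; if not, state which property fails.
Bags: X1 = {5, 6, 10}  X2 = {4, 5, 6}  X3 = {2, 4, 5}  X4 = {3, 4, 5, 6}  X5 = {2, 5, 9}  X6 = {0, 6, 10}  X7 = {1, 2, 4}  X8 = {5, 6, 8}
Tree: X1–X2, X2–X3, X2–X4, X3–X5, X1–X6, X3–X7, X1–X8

A tree decomposition must satisfy three properties: every vertex lies in some bag; for every edge, both endpoints lie together in some bag; and for every vertex, the bags containing it form a connected subtree. Here vertex 7 appears in no bag, so the decomposition is invalid.

No — vertex 7 appears in no bag.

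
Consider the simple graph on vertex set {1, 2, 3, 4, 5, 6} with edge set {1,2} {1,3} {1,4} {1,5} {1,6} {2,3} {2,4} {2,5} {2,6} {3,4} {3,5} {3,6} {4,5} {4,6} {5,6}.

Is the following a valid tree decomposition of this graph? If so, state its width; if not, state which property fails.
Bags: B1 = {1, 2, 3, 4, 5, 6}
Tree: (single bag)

Checking the three conditions: (i) the bags cover all of {1, 2, 3, 4, 5, 6}; (ii) for each edge, some bag contains both endpoints; (iii) the bags containing any fixed vertex form a subtree. All hold, so the decomposition is valid with width 6 − 1 = 5.

Yes; width 5.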